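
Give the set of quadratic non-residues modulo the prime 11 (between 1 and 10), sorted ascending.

Square k = 1,…,5 (k and 11−k give the same square):
1²=1, 2²=4, 3²=9, 4²≡5, 5²≡3 (mod 11).
The residues are {1, 3, 4, 5, 9}; the non-residues are the remaining 5 nonzero classes.

2, 6, 7, 8, 10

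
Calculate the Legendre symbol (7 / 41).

Reciprocity: 7 ≡ 3 and 41 ≡ 1 (mod 4), so (7/41) = +(41/7).
Reduce top mod 7: now compute (6/7).
Pull out 2: since 7 ≡ 7 (mod 8), (2/7) = +1.
Reciprocity: 3 ≡ 3 and 7 ≡ 3 (mod 4), so (3/7) = −(7/3).
Reduce top mod 3: now compute (1/3).
Reached (1/3) = 1. Collecting the sign flips along the way, the symbol is -1.

-1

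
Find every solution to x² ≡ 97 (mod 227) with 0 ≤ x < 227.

18, 209

Since 227 ≡ 3 (mod 4), a square root of 97 is 97^((227+1)/4) = 97^57 mod 227.
Repeated squaring: 97^2≡102, 97^4≡189, 97^8≡82, 97^16≡141, 97^32≡132 (mod 227).
97^57 = 97^(32+16+8+1) ≡ 209 (mod 227).
Check: 209² = 43681 ≡ 97 (mod 227). The two roots are 18 and 209.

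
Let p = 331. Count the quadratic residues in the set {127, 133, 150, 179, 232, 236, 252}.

(127/331) = +1 → QR.
(133/331) = -1 → non-residue.
(150/331) = +1 → QR.
(179/331) = +1 → QR.
(232/331) = +1 → QR.
(236/331) = -1 → non-residue.
(252/331) = -1 → non-residue.
Total quadratic residues among the 7: 4.

4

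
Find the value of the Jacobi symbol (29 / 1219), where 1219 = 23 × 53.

1

Reciprocity: 29 ≡ 1 and 1219 ≡ 3 (mod 4), so (29/1219) = +(1219/29).
Reduce top mod 29: now compute (1/29).
Reached (1/29) = 1. Collecting the sign flips along the way, the symbol is +1.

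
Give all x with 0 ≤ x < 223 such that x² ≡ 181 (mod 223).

36, 187

Since 223 ≡ 3 (mod 4), a square root of 181 is 181^((223+1)/4) = 181^56 mod 223.
Repeated squaring: 181^2≡203, 181^4≡177, 181^8≡109, 181^16≡62, 181^32≡53 (mod 223).
181^56 = 181^(32+16+8) ≡ 36 (mod 223).
Check: 36² = 1296 ≡ 181 (mod 223). The two roots are 36 and 187.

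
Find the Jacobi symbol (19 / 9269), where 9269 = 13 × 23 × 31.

1

Reciprocity: 19 ≡ 3 and 9269 ≡ 1 (mod 4), so (19/9269) = +(9269/19).
Reduce top mod 19: now compute (16/19).
Pull out 2^4: since 19 ≡ 3 (mod 8), (2/19) = -1, so (2/19)^4 = +1.
Reached (1/19) = 1. Collecting the sign flips along the way, the symbol is +1.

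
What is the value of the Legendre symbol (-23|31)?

First reduce: -23 ≡ 8 (mod 31).
Pull out 2^3: since 31 ≡ 7 (mod 8), (2/31) = +1, so (2/31)^3 = +1.
Reached (1/31) = 1. Collecting the sign flips along the way, the symbol is +1.

1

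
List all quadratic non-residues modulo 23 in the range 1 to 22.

Square k = 1,…,11 (k and 23−k give the same square):
1²=1, 2²=4, 3²=9, 4²=16, 5²≡2, 6²≡13, 7²≡3, 8²≡18, 9²≡12, 10²≡8, 11²≡6 (mod 23).
The residues are {1, 2, 3, 4, 6, 8, 9, 12, 13, 16, 18}; the non-residues are the remaining 11 nonzero classes.

5,7,10,11,14,15,17,19,20,21,22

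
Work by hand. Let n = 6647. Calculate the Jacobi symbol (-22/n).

First reduce: -22 ≡ 6625 (mod 6647).
Reciprocity: 6625 ≡ 1 and 6647 ≡ 3 (mod 4), so (6625/6647) = +(6647/6625).
Reduce top mod 6625: now compute (22/6625).
Pull out 2: since 6625 ≡ 1 (mod 8), (2/6625) = +1.
Reciprocity: 11 ≡ 3 and 6625 ≡ 1 (mod 4), so (11/6625) = +(6625/11).
Reduce top mod 11: now compute (3/11).
Reciprocity: 3 ≡ 3 and 11 ≡ 3 (mod 4), so (3/11) = −(11/3).
Reduce top mod 3: now compute (2/3).
Pull out 2: since 3 ≡ 3 (mod 8), (2/3) = -1.
Reached (1/3) = 1. Collecting the sign flips along the way, the symbol is +1.

1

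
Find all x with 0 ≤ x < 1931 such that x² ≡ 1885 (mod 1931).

206, 1725

Since 1931 ≡ 3 (mod 4), a square root of 1885 is 1885^((1931+1)/4) = 1885^483 mod 1931.
Repeated squaring: 1885^2≡185, 1885^4≡1398, 1885^8≡232, 1885^16≡1687, 1885^32≡1606, 1885^64≡1351, 1885^128≡406, 1885^256≡701 (mod 1931).
1885^483 = 1885^(256+128+64+32+2+1) ≡ 1725 (mod 1931).
Check: 1725² = 2975625 ≡ 1885 (mod 1931). The two roots are 206 and 1725.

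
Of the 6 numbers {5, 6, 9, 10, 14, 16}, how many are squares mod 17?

(5/17) = -1 → non-residue.
(6/17) = -1 → non-residue.
(9/17) = +1 → QR.
(10/17) = -1 → non-residue.
(14/17) = -1 → non-residue.
(16/17) = +1 → QR.
Total quadratic residues among the 6: 2.

2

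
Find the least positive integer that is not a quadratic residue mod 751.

(2/751) = +1, so 2 is a residue.
(3/751) = −1, so 3 is the smallest positive non-residue mod 751.

3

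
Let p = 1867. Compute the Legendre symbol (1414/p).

Pull out 2: since 1867 ≡ 3 (mod 8), (2/1867) = -1.
Reciprocity: 707 ≡ 3 and 1867 ≡ 3 (mod 4), so (707/1867) = −(1867/707).
Reduce top mod 707: now compute (453/707).
Reciprocity: 453 ≡ 1 and 707 ≡ 3 (mod 4), so (453/707) = +(707/453).
Reduce top mod 453: now compute (254/453).
Pull out 2: since 453 ≡ 5 (mod 8), (2/453) = -1.
Reciprocity: 127 ≡ 3 and 453 ≡ 1 (mod 4), so (127/453) = +(453/127).
Reduce top mod 127: now compute (72/127).
Pull out 2^3: since 127 ≡ 7 (mod 8), (2/127) = +1, so (2/127)^3 = +1.
Reciprocity: 9 ≡ 1 and 127 ≡ 3 (mod 4), so (9/127) = +(127/9).
Reduce top mod 9: now compute (1/9).
Reached (1/9) = 1. Collecting the sign flips along the way, the symbol is -1.

-1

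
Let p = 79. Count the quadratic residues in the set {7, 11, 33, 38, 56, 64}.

3

(7/79) = -1 → non-residue.
(11/79) = +1 → QR.
(33/79) = -1 → non-residue.
(38/79) = +1 → QR.
(56/79) = -1 → non-residue.
(64/79) = +1 → QR.
Total quadratic residues among the 6: 3.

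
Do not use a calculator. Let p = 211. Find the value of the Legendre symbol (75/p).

Reciprocity: 75 ≡ 3 and 211 ≡ 3 (mod 4), so (75/211) = −(211/75).
Reduce top mod 75: now compute (61/75).
Reciprocity: 61 ≡ 1 and 75 ≡ 3 (mod 4), so (61/75) = +(75/61).
Reduce top mod 61: now compute (14/61).
Pull out 2: since 61 ≡ 5 (mod 8), (2/61) = -1.
Reciprocity: 7 ≡ 3 and 61 ≡ 1 (mod 4), so (7/61) = +(61/7).
Reduce top mod 7: now compute (5/7).
Reciprocity: 5 ≡ 1 and 7 ≡ 3 (mod 4), so (5/7) = +(7/5).
Reduce top mod 5: now compute (2/5).
Pull out 2: since 5 ≡ 5 (mod 8), (2/5) = -1.
Reached (1/5) = 1. Collecting the sign flips along the way, the symbol is -1.

-1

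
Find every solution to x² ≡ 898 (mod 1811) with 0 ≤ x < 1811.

858, 953

Since 1811 ≡ 3 (mod 4), a square root of 898 is 898^((1811+1)/4) = 898^453 mod 1811.
Repeated squaring: 898^2≡509, 898^4≡108, 898^8≡798, 898^16≡1143, 898^32≡718, 898^64≡1200, 898^128≡255, 898^256≡1640 (mod 1811).
898^453 = 898^(256+128+64+4+1) ≡ 953 (mod 1811).
Check: 953² = 908209 ≡ 898 (mod 1811). The two roots are 858 and 953.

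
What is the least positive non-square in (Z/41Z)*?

3

(2/41) = +1, so 2 is a residue.
(3/41) = −1, so 3 is the smallest positive non-residue mod 41.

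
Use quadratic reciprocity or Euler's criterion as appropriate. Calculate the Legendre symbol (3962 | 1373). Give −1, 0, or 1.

First reduce: 3962 ≡ 1216 (mod 1373).
Pull out 2^6: since 1373 ≡ 5 (mod 8), (2/1373) = -1, so (2/1373)^6 = +1.
Reciprocity: 19 ≡ 3 and 1373 ≡ 1 (mod 4), so (19/1373) = +(1373/19).
Reduce top mod 19: now compute (5/19).
Reciprocity: 5 ≡ 1 and 19 ≡ 3 (mod 4), so (5/19) = +(19/5).
Reduce top mod 5: now compute (4/5).
Pull out 2^2: since 5 ≡ 5 (mod 8), (2/5) = -1, so (2/5)^2 = +1.
Reached (1/5) = 1. Collecting the sign flips along the way, the symbol is +1.

1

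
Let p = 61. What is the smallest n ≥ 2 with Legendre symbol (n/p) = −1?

(2/61) = −1, so 2 is the smallest positive non-residue mod 61.

2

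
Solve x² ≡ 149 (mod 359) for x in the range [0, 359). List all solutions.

101, 258

Since 359 ≡ 3 (mod 4), a square root of 149 is 149^((359+1)/4) = 149^90 mod 359.
Repeated squaring: 149^2≡302, 149^4≡18, 149^8≡324, 149^16≡148, 149^32≡5, 149^64≡25 (mod 359).
149^90 = 149^(64+16+8+2) ≡ 101 (mod 359).
Check: 101² = 10201 ≡ 149 (mod 359). The two roots are 101 and 258.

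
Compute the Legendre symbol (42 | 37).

First reduce: 42 ≡ 5 (mod 37).
Reciprocity: 5 ≡ 1 and 37 ≡ 1 (mod 4), so (5/37) = +(37/5).
Reduce top mod 5: now compute (2/5).
Pull out 2: since 5 ≡ 5 (mod 8), (2/5) = -1.
Reached (1/5) = 1. Collecting the sign flips along the way, the symbol is -1.

-1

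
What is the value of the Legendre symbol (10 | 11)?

Euler's criterion: (10/11) ≡ 10^5 (mod 11).
10^2 ≡ 1 (mod 11)
10^4 ≡ 1 (mod 11)
10^5 = 10^(4+1) ≡ 10 (mod 11).
Result is 10 ≡ −1, so (10/11) = −1.

-1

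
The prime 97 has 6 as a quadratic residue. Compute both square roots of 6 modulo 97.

97 ≡ 1 (mod 4), so we find a root by search.
Trying successive values, 43² = 1849 ≡ 6 (mod 97). The other root is 97 − 43 = 54.

43, 54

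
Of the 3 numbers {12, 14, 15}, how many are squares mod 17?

1

(12/17) = -1 → non-residue.
(14/17) = -1 → non-residue.
(15/17) = +1 → QR.
Total quadratic residues among the 3: 1.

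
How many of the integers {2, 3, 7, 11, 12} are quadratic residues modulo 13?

(2/13) = -1 → non-residue.
(3/13) = +1 → QR.
(7/13) = -1 → non-residue.
(11/13) = -1 → non-residue.
(12/13) = +1 → QR.
Total quadratic residues among the 5: 2.

2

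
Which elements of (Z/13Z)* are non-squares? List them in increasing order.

2, 5, 6, 7, 8, 11

Square k = 1,…,6 (k and 13−k give the same square):
1²=1, 2²=4, 3²=9, 4²≡3, 5²≡12, 6²≡10 (mod 13).
The residues are {1, 3, 4, 9, 10, 12}; the non-residues are the remaining 6 nonzero classes.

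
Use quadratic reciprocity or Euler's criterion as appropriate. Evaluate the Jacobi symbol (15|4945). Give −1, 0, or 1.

Reciprocity: 15 ≡ 3 and 4945 ≡ 1 (mod 4), so (15/4945) = +(4945/15).
Reduce top mod 15: now compute (10/15).
Pull out 2: since 15 ≡ 7 (mod 8), (2/15) = +1.
Reciprocity: 5 ≡ 1 and 15 ≡ 3 (mod 4), so (5/15) = +(15/5).
Reduce top mod 5: now compute (0/5).
Top reduces to 0: gcd > 1, so the symbol is 0.

0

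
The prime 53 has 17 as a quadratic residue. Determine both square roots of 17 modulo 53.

53 ≡ 1 (mod 4), so we find a root by search.
Trying successive values, 21² = 441 ≡ 17 (mod 53). The other root is 53 − 21 = 32.

21, 32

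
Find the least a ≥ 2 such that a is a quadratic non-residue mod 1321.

7

(2/1321) = +1, so 2 is a residue.
(3/1321) = +1, so 3 is a residue.
(4/1321) = +1, so 4 is a residue.
(5/1321) = +1, so 5 is a residue.
(6/1321) = +1, so 6 is a residue.
(7/1321) = −1, so 7 is the smallest positive non-residue mod 1321.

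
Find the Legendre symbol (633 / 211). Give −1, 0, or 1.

First reduce: 633 ≡ 0 (mod 211).
Top reduces to 0: gcd > 1, so the symbol is 0.

0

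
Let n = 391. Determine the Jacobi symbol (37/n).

1

Reciprocity: 37 ≡ 1 and 391 ≡ 3 (mod 4), so (37/391) = +(391/37).
Reduce top mod 37: now compute (21/37).
Reciprocity: 21 ≡ 1 and 37 ≡ 1 (mod 4), so (21/37) = +(37/21).
Reduce top mod 21: now compute (16/21).
Pull out 2^4: since 21 ≡ 5 (mod 8), (2/21) = -1, so (2/21)^4 = +1.
Reached (1/21) = 1. Collecting the sign flips along the way, the symbol is +1.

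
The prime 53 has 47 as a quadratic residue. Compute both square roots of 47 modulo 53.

10, 43

53 ≡ 1 (mod 4), so we find a root by search.
Trying successive values, 10² = 100 ≡ 47 (mod 53). The other root is 53 − 10 = 43.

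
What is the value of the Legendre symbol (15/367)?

1

Reciprocity: 15 ≡ 3 and 367 ≡ 3 (mod 4), so (15/367) = −(367/15).
Reduce top mod 15: now compute (7/15).
Reciprocity: 7 ≡ 3 and 15 ≡ 3 (mod 4), so (7/15) = −(15/7).
Reduce top mod 7: now compute (1/7).
Reached (1/7) = 1. Collecting the sign flips along the way, the symbol is +1.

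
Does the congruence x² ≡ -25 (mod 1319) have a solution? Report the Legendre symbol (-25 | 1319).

First reduce: -25 ≡ 1294 (mod 1319).
Pull out 2: since 1319 ≡ 7 (mod 8), (2/1319) = +1.
Reciprocity: 647 ≡ 3 and 1319 ≡ 3 (mod 4), so (647/1319) = −(1319/647).
Reduce top mod 647: now compute (25/647).
Reciprocity: 25 ≡ 1 and 647 ≡ 3 (mod 4), so (25/647) = +(647/25).
Reduce top mod 25: now compute (22/25).
Pull out 2: since 25 ≡ 1 (mod 8), (2/25) = +1.
Reciprocity: 11 ≡ 3 and 25 ≡ 1 (mod 4), so (11/25) = +(25/11).
Reduce top mod 11: now compute (3/11).
Reciprocity: 3 ≡ 3 and 11 ≡ 3 (mod 4), so (3/11) = −(11/3).
Reduce top mod 3: now compute (2/3).
Pull out 2: since 3 ≡ 3 (mod 8), (2/3) = -1.
Reached (1/3) = 1. Collecting the sign flips along the way, the symbol is -1.

-1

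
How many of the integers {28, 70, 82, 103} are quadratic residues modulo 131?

(28/131) = +1 → QR.
(70/131) = -1 → non-residue.
(82/131) = -1 → non-residue.
(103/131) = -1 → non-residue.
Total quadratic residues among the 4: 1.

1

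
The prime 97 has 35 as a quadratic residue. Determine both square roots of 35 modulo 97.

97 ≡ 1 (mod 4), so we find a root by search.
Trying successive values, 36² = 1296 ≡ 35 (mod 97). The other root is 97 − 36 = 61.

36, 61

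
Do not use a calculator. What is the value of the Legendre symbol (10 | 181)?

-1

Euler's criterion: (10/181) ≡ 10^90 (mod 181).
10^2 ≡ 100 (mod 181)
10^4 ≡ 45 (mod 181)
10^8 ≡ 34 (mod 181)
10^16 ≡ 70 (mod 181)
10^32 ≡ 13 (mod 181)
10^64 ≡ 169 (mod 181)
10^90 = 10^(64+16+8+2) ≡ 180 (mod 181).
Result is 180 ≡ −1, so (10/181) = −1.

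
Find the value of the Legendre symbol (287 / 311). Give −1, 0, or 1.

Reciprocity: 287 ≡ 3 and 311 ≡ 3 (mod 4), so (287/311) = −(311/287).
Reduce top mod 287: now compute (24/287).
Pull out 2^3: since 287 ≡ 7 (mod 8), (2/287) = +1, so (2/287)^3 = +1.
Reciprocity: 3 ≡ 3 and 287 ≡ 3 (mod 4), so (3/287) = −(287/3).
Reduce top mod 3: now compute (2/3).
Pull out 2: since 3 ≡ 3 (mod 8), (2/3) = -1.
Reached (1/3) = 1. Collecting the sign flips along the way, the symbol is -1.

-1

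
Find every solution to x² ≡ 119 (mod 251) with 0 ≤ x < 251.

Since 251 ≡ 3 (mod 4), a square root of 119 is 119^((251+1)/4) = 119^63 mod 251.
Repeated squaring: 119^2≡105, 119^4≡232, 119^8≡110, 119^16≡52, 119^32≡194 (mod 251).
119^63 = 119^(32+16+8+4+2+1) ≡ 118 (mod 251).
Check: 118² = 13924 ≡ 119 (mod 251). The two roots are 118 and 133.

118, 133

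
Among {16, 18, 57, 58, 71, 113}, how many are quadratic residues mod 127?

4

(16/127) = +1 → QR.
(18/127) = +1 → QR.
(57/127) = -1 → non-residue.
(58/127) = -1 → non-residue.
(71/127) = +1 → QR.
(113/127) = +1 → QR.
Total quadratic residues among the 6: 4.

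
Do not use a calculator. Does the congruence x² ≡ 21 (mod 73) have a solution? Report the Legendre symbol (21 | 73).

Reciprocity: 21 ≡ 1 and 73 ≡ 1 (mod 4), so (21/73) = +(73/21).
Reduce top mod 21: now compute (10/21).
Pull out 2: since 21 ≡ 5 (mod 8), (2/21) = -1.
Reciprocity: 5 ≡ 1 and 21 ≡ 1 (mod 4), so (5/21) = +(21/5).
Reduce top mod 5: now compute (1/5).
Reached (1/5) = 1. Collecting the sign flips along the way, the symbol is -1.

-1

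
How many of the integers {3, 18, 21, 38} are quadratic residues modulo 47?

(3/47) = +1 → QR.
(18/47) = +1 → QR.
(21/47) = +1 → QR.
(38/47) = -1 → non-residue.
Total quadratic residues among the 4: 3.

3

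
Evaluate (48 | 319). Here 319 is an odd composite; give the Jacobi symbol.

-1

Pull out 2^4: since 319 ≡ 7 (mod 8), (2/319) = +1, so (2/319)^4 = +1.
Reciprocity: 3 ≡ 3 and 319 ≡ 3 (mod 4), so (3/319) = −(319/3).
Reduce top mod 3: now compute (1/3).
Reached (1/3) = 1. Collecting the sign flips along the way, the symbol is -1.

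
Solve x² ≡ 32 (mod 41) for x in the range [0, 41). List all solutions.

41 ≡ 1 (mod 4), so we find a root by search.
Trying successive values, 14² = 196 ≡ 32 (mod 41). The other root is 41 − 14 = 27.

14, 27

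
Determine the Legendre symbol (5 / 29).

1

Reciprocity: 5 ≡ 1 and 29 ≡ 1 (mod 4), so (5/29) = +(29/5).
Reduce top mod 5: now compute (4/5).
Pull out 2^2: since 5 ≡ 5 (mod 8), (2/5) = -1, so (2/5)^2 = +1.
Reached (1/5) = 1. Collecting the sign flips along the way, the symbol is +1.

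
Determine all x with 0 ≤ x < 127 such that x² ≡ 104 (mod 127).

55, 72

Since 127 ≡ 3 (mod 4), a square root of 104 is 104^((127+1)/4) = 104^32 mod 127.
Repeated squaring: 104^2≡21, 104^4≡60, 104^8≡44, 104^16≡31, 104^32≡72 (mod 127).
104^32 = 104^(32) ≡ 72 (mod 127).
Check: 72² = 5184 ≡ 104 (mod 127). The two roots are 55 and 72.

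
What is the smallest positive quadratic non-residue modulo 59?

(2/59) = −1, so 2 is the smallest positive non-residue mod 59.

2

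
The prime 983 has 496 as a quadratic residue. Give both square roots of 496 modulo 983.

Since 983 ≡ 3 (mod 4), a square root of 496 is 496^((983+1)/4) = 496^246 mod 983.
Repeated squaring: 496^2≡266, 496^4≡963, 496^8≡400, 496^16≡754, 496^32≡342, 496^64≡970, 496^128≡169 (mod 983).
496^246 = 496^(128+64+32+16+4+2) ≡ 675 (mod 983).
Check: 675² = 455625 ≡ 496 (mod 983). The two roots are 308 and 675.

308, 675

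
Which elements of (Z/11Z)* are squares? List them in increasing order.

1 3 4 5 9

Square k = 1,…,5 (k and 11−k give the same square):
1²=1, 2²=4, 3²=9, 4²≡5, 5²≡3 (mod 11).
So the quadratic residues mod 11 are {1, 3, 4, 5, 9}.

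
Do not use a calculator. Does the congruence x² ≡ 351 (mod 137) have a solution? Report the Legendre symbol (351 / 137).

1

First reduce: 351 ≡ 77 (mod 137).
Reciprocity: 77 ≡ 1 and 137 ≡ 1 (mod 4), so (77/137) = +(137/77).
Reduce top mod 77: now compute (60/77).
Pull out 2^2: since 77 ≡ 5 (mod 8), (2/77) = -1, so (2/77)^2 = +1.
Reciprocity: 15 ≡ 3 and 77 ≡ 1 (mod 4), so (15/77) = +(77/15).
Reduce top mod 15: now compute (2/15).
Pull out 2: since 15 ≡ 7 (mod 8), (2/15) = +1.
Reached (1/15) = 1. Collecting the sign flips along the way, the symbol is +1.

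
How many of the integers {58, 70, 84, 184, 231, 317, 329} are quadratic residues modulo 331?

(58/331) = +1 → QR.
(70/331) = +1 → QR.
(84/331) = +1 → QR.
(184/331) = +1 → QR.
(231/331) = -1 → non-residue.
(317/331) = -1 → non-residue.
(329/331) = +1 → QR.
Total quadratic residues among the 7: 5.

5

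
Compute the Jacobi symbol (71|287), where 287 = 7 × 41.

-1

Reciprocity: 71 ≡ 3 and 287 ≡ 3 (mod 4), so (71/287) = −(287/71).
Reduce top mod 71: now compute (3/71).
Reciprocity: 3 ≡ 3 and 71 ≡ 3 (mod 4), so (3/71) = −(71/3).
Reduce top mod 3: now compute (2/3).
Pull out 2: since 3 ≡ 3 (mod 8), (2/3) = -1.
Reached (1/3) = 1. Collecting the sign flips along the way, the symbol is -1.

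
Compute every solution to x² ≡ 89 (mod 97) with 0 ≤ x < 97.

34, 63

97 ≡ 1 (mod 4), so we find a root by search.
Trying successive values, 34² = 1156 ≡ 89 (mod 97). The other root is 97 − 34 = 63.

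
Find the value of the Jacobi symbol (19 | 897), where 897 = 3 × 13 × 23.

Reciprocity: 19 ≡ 3 and 897 ≡ 1 (mod 4), so (19/897) = +(897/19).
Reduce top mod 19: now compute (4/19).
Pull out 2^2: since 19 ≡ 3 (mod 8), (2/19) = -1, so (2/19)^2 = +1.
Reached (1/19) = 1. Collecting the sign flips along the way, the symbol is +1.

1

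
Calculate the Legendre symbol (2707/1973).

First reduce: 2707 ≡ 734 (mod 1973).
Pull out 2: since 1973 ≡ 5 (mod 8), (2/1973) = -1.
Reciprocity: 367 ≡ 3 and 1973 ≡ 1 (mod 4), so (367/1973) = +(1973/367).
Reduce top mod 367: now compute (138/367).
Pull out 2: since 367 ≡ 7 (mod 8), (2/367) = +1.
Reciprocity: 69 ≡ 1 and 367 ≡ 3 (mod 4), so (69/367) = +(367/69).
Reduce top mod 69: now compute (22/69).
Pull out 2: since 69 ≡ 5 (mod 8), (2/69) = -1.
Reciprocity: 11 ≡ 3 and 69 ≡ 1 (mod 4), so (11/69) = +(69/11).
Reduce top mod 11: now compute (3/11).
Reciprocity: 3 ≡ 3 and 11 ≡ 3 (mod 4), so (3/11) = −(11/3).
Reduce top mod 3: now compute (2/3).
Pull out 2: since 3 ≡ 3 (mod 8), (2/3) = -1.
Reached (1/3) = 1. Collecting the sign flips along the way, the symbol is +1.

1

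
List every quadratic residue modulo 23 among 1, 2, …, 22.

Square k = 1,…,11 (k and 23−k give the same square):
1²=1, 2²=4, 3²=9, 4²=16, 5²≡2, 6²≡13, 7²≡3, 8²≡18, 9²≡12, 10²≡8, 11²≡6 (mod 23).
So the quadratic residues mod 23 are {1, 2, 3, 4, 6, 8, 9, 12, 13, 16, 18}.

1 2 3 4 6 8 9 12 13 16 18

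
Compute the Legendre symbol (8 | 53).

Pull out 2^3: since 53 ≡ 5 (mod 8), (2/53) = -1, so (2/53)^3 = -1.
Reached (1/53) = 1. Collecting the sign flips along the way, the symbol is -1.

-1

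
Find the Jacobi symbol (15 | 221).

Reciprocity: 15 ≡ 3 and 221 ≡ 1 (mod 4), so (15/221) = +(221/15).
Reduce top mod 15: now compute (11/15).
Reciprocity: 11 ≡ 3 and 15 ≡ 3 (mod 4), so (11/15) = −(15/11).
Reduce top mod 11: now compute (4/11).
Pull out 2^2: since 11 ≡ 3 (mod 8), (2/11) = -1, so (2/11)^2 = +1.
Reached (1/11) = 1. Collecting the sign flips along the way, the symbol is -1.

-1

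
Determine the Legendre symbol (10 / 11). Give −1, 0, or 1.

Pull out 2: since 11 ≡ 3 (mod 8), (2/11) = -1.
Reciprocity: 5 ≡ 1 and 11 ≡ 3 (mod 4), so (5/11) = +(11/5).
Reduce top mod 5: now compute (1/5).
Reached (1/5) = 1. Collecting the sign flips along the way, the symbol is -1.

-1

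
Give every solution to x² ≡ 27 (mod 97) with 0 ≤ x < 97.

30, 67

97 ≡ 1 (mod 4), so we find a root by search.
Trying successive values, 30² = 900 ≡ 27 (mod 97). The other root is 97 − 30 = 67.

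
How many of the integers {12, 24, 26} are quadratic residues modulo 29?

1

(12/29) = -1 → non-residue.
(24/29) = +1 → QR.
(26/29) = -1 → non-residue.
Total quadratic residues among the 3: 1.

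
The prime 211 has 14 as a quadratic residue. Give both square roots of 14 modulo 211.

Since 211 ≡ 3 (mod 4), a square root of 14 is 14^((211+1)/4) = 14^53 mod 211.
Repeated squaring: 14^2≡196, 14^4≡14, 14^8≡196, 14^16≡14, 14^32≡196 (mod 211).
14^53 = 14^(32+16+4+1) ≡ 196 (mod 211).
Check: 196² = 38416 ≡ 14 (mod 211). The two roots are 15 and 196.

15, 196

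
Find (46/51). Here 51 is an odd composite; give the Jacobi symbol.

-1

Pull out 2: since 51 ≡ 3 (mod 8), (2/51) = -1.
Reciprocity: 23 ≡ 3 and 51 ≡ 3 (mod 4), so (23/51) = −(51/23).
Reduce top mod 23: now compute (5/23).
Reciprocity: 5 ≡ 1 and 23 ≡ 3 (mod 4), so (5/23) = +(23/5).
Reduce top mod 5: now compute (3/5).
Reciprocity: 3 ≡ 3 and 5 ≡ 1 (mod 4), so (3/5) = +(5/3).
Reduce top mod 3: now compute (2/3).
Pull out 2: since 3 ≡ 3 (mod 8), (2/3) = -1.
Reached (1/3) = 1. Collecting the sign flips along the way, the symbol is -1.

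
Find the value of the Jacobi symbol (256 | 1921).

Pull out 2^8: since 1921 ≡ 1 (mod 8), (2/1921) = +1, so (2/1921)^8 = +1.
Reached (1/1921) = 1. Collecting the sign flips along the way, the symbol is +1.

1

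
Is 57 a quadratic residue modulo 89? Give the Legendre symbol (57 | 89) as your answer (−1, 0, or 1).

Reciprocity: 57 ≡ 1 and 89 ≡ 1 (mod 4), so (57/89) = +(89/57).
Reduce top mod 57: now compute (32/57).
Pull out 2^5: since 57 ≡ 1 (mod 8), (2/57) = +1, so (2/57)^5 = +1.
Reached (1/57) = 1. Collecting the sign flips along the way, the symbol is +1.

1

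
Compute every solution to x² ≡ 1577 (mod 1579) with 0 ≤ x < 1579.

292, 1287

Since 1579 ≡ 3 (mod 4), a square root of 1577 is 1577^((1579+1)/4) = 1577^395 mod 1579.
Repeated squaring: 1577^2≡4, 1577^4≡16, 1577^8≡256, 1577^16≡797, 1577^32≡451, 1577^64≡1289, 1577^128≡413, 1577^256≡37 (mod 1579).
1577^395 = 1577^(256+128+8+2+1) ≡ 292 (mod 1579).
Check: 292² = 85264 ≡ 1577 (mod 1579). The two roots are 292 and 1287.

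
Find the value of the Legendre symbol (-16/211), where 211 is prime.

First reduce: -16 ≡ 195 (mod 211).
Reciprocity: 195 ≡ 3 and 211 ≡ 3 (mod 4), so (195/211) = −(211/195).
Reduce top mod 195: now compute (16/195).
Pull out 2^4: since 195 ≡ 3 (mod 8), (2/195) = -1, so (2/195)^4 = +1.
Reached (1/195) = 1. Collecting the sign flips along the way, the symbol is -1.

-1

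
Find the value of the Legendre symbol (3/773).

Euler's criterion: (3/773) ≡ 3^386 (mod 773).
3^2 ≡ 9 (mod 773)
3^4 ≡ 81 (mod 773)
3^8 ≡ 377 (mod 773)
3^16 ≡ 670 (mod 773)
3^32 ≡ 560 (mod 773)
3^64 ≡ 535 (mod 773)
3^128 ≡ 215 (mod 773)
3^256 ≡ 618 (mod 773)
3^386 = 3^(256+128+2) ≡ 772 (mod 773).
Result is 772 ≡ −1, so (3/773) = −1.

-1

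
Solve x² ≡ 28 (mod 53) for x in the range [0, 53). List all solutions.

53 ≡ 1 (mod 4), so we find a root by search.
Trying successive values, 9² = 81 ≡ 28 (mod 53). The other root is 53 − 9 = 44.

9, 44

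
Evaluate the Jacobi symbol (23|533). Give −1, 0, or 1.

Reciprocity: 23 ≡ 3 and 533 ≡ 1 (mod 4), so (23/533) = +(533/23).
Reduce top mod 23: now compute (4/23).
Pull out 2^2: since 23 ≡ 7 (mod 8), (2/23) = +1, so (2/23)^2 = +1.
Reached (1/23) = 1. Collecting the sign flips along the way, the symbol is +1.

1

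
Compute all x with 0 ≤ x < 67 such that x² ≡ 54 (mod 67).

11, 56

Since 67 ≡ 3 (mod 4), a square root of 54 is 54^((67+1)/4) = 54^17 mod 67.
Repeated squaring: 54^2≡35, 54^4≡19, 54^8≡26, 54^16≡6 (mod 67).
54^17 = 54^(16+1) ≡ 56 (mod 67).
Check: 56² = 3136 ≡ 54 (mod 67). The two roots are 11 and 56.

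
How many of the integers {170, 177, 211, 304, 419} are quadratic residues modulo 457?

2

(170/457) = -1 → non-residue.
(177/457) = -1 → non-residue.
(211/457) = -1 → non-residue.
(304/457) = +1 → QR.
(419/457) = +1 → QR.
Total quadratic residues among the 5: 2.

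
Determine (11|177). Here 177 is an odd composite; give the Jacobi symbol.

Reciprocity: 11 ≡ 3 and 177 ≡ 1 (mod 4), so (11/177) = +(177/11).
Reduce top mod 11: now compute (1/11).
Reached (1/11) = 1. Collecting the sign flips along the way, the symbol is +1.

1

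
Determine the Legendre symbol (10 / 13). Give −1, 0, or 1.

Pull out 2: since 13 ≡ 5 (mod 8), (2/13) = -1.
Reciprocity: 5 ≡ 1 and 13 ≡ 1 (mod 4), so (5/13) = +(13/5).
Reduce top mod 5: now compute (3/5).
Reciprocity: 3 ≡ 3 and 5 ≡ 1 (mod 4), so (3/5) = +(5/3).
Reduce top mod 3: now compute (2/3).
Pull out 2: since 3 ≡ 3 (mod 8), (2/3) = -1.
Reached (1/3) = 1. Collecting the sign flips along the way, the symbol is +1.

1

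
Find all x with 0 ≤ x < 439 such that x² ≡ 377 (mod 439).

Since 439 ≡ 3 (mod 4), a square root of 377 is 377^((439+1)/4) = 377^110 mod 439.
Repeated squaring: 377^2≡332, 377^4≡35, 377^8≡347, 377^16≡123, 377^32≡203, 377^64≡382 (mod 439).
377^110 = 377^(64+32+8+4+2) ≡ 361 (mod 439).
Check: 361² = 130321 ≡ 377 (mod 439). The two roots are 78 and 361.

78, 361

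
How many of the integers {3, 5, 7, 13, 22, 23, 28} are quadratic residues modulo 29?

(3/29) = -1 → non-residue.
(5/29) = +1 → QR.
(7/29) = +1 → QR.
(13/29) = +1 → QR.
(22/29) = +1 → QR.
(23/29) = +1 → QR.
(28/29) = +1 → QR.
Total quadratic residues among the 7: 6.

6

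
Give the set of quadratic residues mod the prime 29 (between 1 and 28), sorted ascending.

Square k = 1,…,14 (k and 29−k give the same square):
1²=1, 2²=4, 3²=9, 4²=16, 5²=25, 6²≡7, 7²≡20, 8²≡6, 9²≡23, 10²≡13, 11²≡5, 12²≡28, 13²≡24, 14²≡22 (mod 29).
So the quadratic residues mod 29 are {1, 4, 5, 6, 7, 9, 13, 16, 20, 22, 23, 24, 25, 28}.

1, 4, 5, 6, 7, 9, 13, 16, 20, 22, 23, 24, 25, 28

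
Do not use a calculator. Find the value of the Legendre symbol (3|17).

-1

Reciprocity: 3 ≡ 3 and 17 ≡ 1 (mod 4), so (3/17) = +(17/3).
Reduce top mod 3: now compute (2/3).
Pull out 2: since 3 ≡ 3 (mod 8), (2/3) = -1.
Reached (1/3) = 1. Collecting the sign flips along the way, the symbol is -1.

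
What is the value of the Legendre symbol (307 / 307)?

First reduce: 307 ≡ 0 (mod 307).
Top reduces to 0: gcd > 1, so the symbol is 0.

0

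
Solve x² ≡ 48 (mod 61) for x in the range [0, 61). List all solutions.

61 ≡ 1 (mod 4), so we find a root by search.
Trying successive values, 29² = 841 ≡ 48 (mod 61). The other root is 61 − 29 = 32.

29, 32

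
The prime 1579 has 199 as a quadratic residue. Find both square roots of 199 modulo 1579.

417, 1162

Since 1579 ≡ 3 (mod 4), a square root of 199 is 199^((1579+1)/4) = 199^395 mod 1579.
Repeated squaring: 199^2≡126, 199^4≡86, 199^8≡1080, 199^16≡1098, 199^32≡827, 199^64≡222, 199^128≡335, 199^256≡116 (mod 1579).
199^395 = 199^(256+128+8+2+1) ≡ 1162 (mod 1579).
Check: 1162² = 1350244 ≡ 199 (mod 1579). The two roots are 417 and 1162.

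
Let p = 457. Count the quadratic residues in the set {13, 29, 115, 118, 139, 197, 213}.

3

(13/457) = -1 → non-residue.
(29/457) = +1 → QR.
(115/457) = +1 → QR.
(118/457) = -1 → non-residue.
(139/457) = -1 → non-residue.
(197/457) = +1 → QR.
(213/457) = -1 → non-residue.
Total quadratic residues among the 7: 3.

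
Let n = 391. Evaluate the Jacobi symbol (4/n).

1

Pull out 2^2: since 391 ≡ 7 (mod 8), (2/391) = +1, so (2/391)^2 = +1.
Reached (1/391) = 1. Collecting the sign flips along the way, the symbol is +1.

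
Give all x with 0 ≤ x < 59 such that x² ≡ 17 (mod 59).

28, 31

Since 59 ≡ 3 (mod 4), a square root of 17 is 17^((59+1)/4) = 17^15 mod 59.
Repeated squaring: 17^2≡53, 17^4≡36, 17^8≡57 (mod 59).
17^15 = 17^(8+4+2+1) ≡ 28 (mod 59).
Check: 28² = 784 ≡ 17 (mod 59). The two roots are 28 and 31.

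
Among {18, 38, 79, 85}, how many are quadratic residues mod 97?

3

(18/97) = +1 → QR.
(38/97) = -1 → non-residue.
(79/97) = +1 → QR.
(85/97) = +1 → QR.
Total quadratic residues among the 4: 3.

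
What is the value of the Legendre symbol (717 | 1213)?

Reciprocity: 717 ≡ 1 and 1213 ≡ 1 (mod 4), so (717/1213) = +(1213/717).
Reduce top mod 717: now compute (496/717).
Pull out 2^4: since 717 ≡ 5 (mod 8), (2/717) = -1, so (2/717)^4 = +1.
Reciprocity: 31 ≡ 3 and 717 ≡ 1 (mod 4), so (31/717) = +(717/31).
Reduce top mod 31: now compute (4/31).
Pull out 2^2: since 31 ≡ 7 (mod 8), (2/31) = +1, so (2/31)^2 = +1.
Reached (1/31) = 1. Collecting the sign flips along the way, the symbol is +1.

1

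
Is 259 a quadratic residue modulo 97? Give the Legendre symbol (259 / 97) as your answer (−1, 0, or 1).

1

First reduce: 259 ≡ 65 (mod 97).
Reciprocity: 65 ≡ 1 and 97 ≡ 1 (mod 4), so (65/97) = +(97/65).
Reduce top mod 65: now compute (32/65).
Pull out 2^5: since 65 ≡ 1 (mod 8), (2/65) = +1, so (2/65)^5 = +1.
Reached (1/65) = 1. Collecting the sign flips along the way, the symbol is +1.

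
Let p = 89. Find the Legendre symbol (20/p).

Euler's criterion: (20/89) ≡ 20^44 (mod 89).
20^2 ≡ 44 (mod 89)
20^4 ≡ 67 (mod 89)
20^8 ≡ 39 (mod 89)
20^16 ≡ 8 (mod 89)
20^32 ≡ 64 (mod 89)
20^44 = 20^(32+8+4) ≡ 1 (mod 89).
Result is 1, so (20/89) = 1.

1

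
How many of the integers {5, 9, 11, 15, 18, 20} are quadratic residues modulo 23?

(5/23) = -1 → non-residue.
(9/23) = +1 → QR.
(11/23) = -1 → non-residue.
(15/23) = -1 → non-residue.
(18/23) = +1 → QR.
(20/23) = -1 → non-residue.
Total quadratic residues among the 6: 2.

2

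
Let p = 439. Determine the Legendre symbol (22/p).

Pull out 2: since 439 ≡ 7 (mod 8), (2/439) = +1.
Reciprocity: 11 ≡ 3 and 439 ≡ 3 (mod 4), so (11/439) = −(439/11).
Reduce top mod 11: now compute (10/11).
Pull out 2: since 11 ≡ 3 (mod 8), (2/11) = -1.
Reciprocity: 5 ≡ 1 and 11 ≡ 3 (mod 4), so (5/11) = +(11/5).
Reduce top mod 5: now compute (1/5).
Reached (1/5) = 1. Collecting the sign flips along the way, the symbol is +1.

1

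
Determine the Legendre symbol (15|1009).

Reciprocity: 15 ≡ 3 and 1009 ≡ 1 (mod 4), so (15/1009) = +(1009/15).
Reduce top mod 15: now compute (4/15).
Pull out 2^2: since 15 ≡ 7 (mod 8), (2/15) = +1, so (2/15)^2 = +1.
Reached (1/15) = 1. Collecting the sign flips along the way, the symbol is +1.

1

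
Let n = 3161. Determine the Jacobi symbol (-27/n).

-1

First reduce: -27 ≡ 3134 (mod 3161).
Pull out 2: since 3161 ≡ 1 (mod 8), (2/3161) = +1.
Reciprocity: 1567 ≡ 3 and 3161 ≡ 1 (mod 4), so (1567/3161) = +(3161/1567).
Reduce top mod 1567: now compute (27/1567).
Reciprocity: 27 ≡ 3 and 1567 ≡ 3 (mod 4), so (27/1567) = −(1567/27).
Reduce top mod 27: now compute (1/27).
Reached (1/27) = 1. Collecting the sign flips along the way, the symbol is -1.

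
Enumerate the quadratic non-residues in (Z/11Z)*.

Square k = 1,…,5 (k and 11−k give the same square):
1²=1, 2²=4, 3²=9, 4²≡5, 5²≡3 (mod 11).
The residues are {1, 3, 4, 5, 9}; the non-residues are the remaining 5 nonzero classes.

2 6 7 8 10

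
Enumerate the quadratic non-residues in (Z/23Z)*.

5 7 10 11 14 15 17 19 20 21 22

Square k = 1,…,11 (k and 23−k give the same square):
1²=1, 2²=4, 3²=9, 4²=16, 5²≡2, 6²≡13, 7²≡3, 8²≡18, 9²≡12, 10²≡8, 11²≡6 (mod 23).
The residues are {1, 2, 3, 4, 6, 8, 9, 12, 13, 16, 18}; the non-residues are the remaining 11 nonzero classes.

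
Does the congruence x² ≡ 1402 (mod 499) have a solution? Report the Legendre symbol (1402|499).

1

Euler's criterion: (1402/499) ≡ 404^249 (mod 499).
404^2 ≡ 43 (mod 499)
404^4 ≡ 352 (mod 499)
404^8 ≡ 152 (mod 499)
404^16 ≡ 150 (mod 499)
404^32 ≡ 45 (mod 499)
404^64 ≡ 29 (mod 499)
404^128 ≡ 342 (mod 499)
404^249 = 404^(128+64+32+16+8+1) ≡ 1 (mod 499).
Result is 1, so (1402/499) = 1.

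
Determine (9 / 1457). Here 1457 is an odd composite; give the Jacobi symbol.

1

Reciprocity: 9 ≡ 1 and 1457 ≡ 1 (mod 4), so (9/1457) = +(1457/9).
Reduce top mod 9: now compute (8/9).
Pull out 2^3: since 9 ≡ 1 (mod 8), (2/9) = +1, so (2/9)^3 = +1.
Reached (1/9) = 1. Collecting the sign flips along the way, the symbol is +1.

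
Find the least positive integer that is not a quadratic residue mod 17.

3

(2/17) = +1, so 2 is a residue.
(3/17) = −1, so 3 is the smallest positive non-residue mod 17.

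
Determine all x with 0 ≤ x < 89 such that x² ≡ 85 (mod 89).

89 ≡ 1 (mod 4), so we find a root by search.
Trying successive values, 21² = 441 ≡ 85 (mod 89). The other root is 89 − 21 = 68.

21, 68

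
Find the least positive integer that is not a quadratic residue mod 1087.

3

(2/1087) = +1, so 2 is a residue.
(3/1087) = −1, so 3 is the smallest positive non-residue mod 1087.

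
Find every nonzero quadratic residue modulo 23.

1 2 3 4 6 8 9 12 13 16 18

Square k = 1,…,11 (k and 23−k give the same square):
1²=1, 2²=4, 3²=9, 4²=16, 5²≡2, 6²≡13, 7²≡3, 8²≡18, 9²≡12, 10²≡8, 11²≡6 (mod 23).
So the quadratic residues mod 23 are {1, 2, 3, 4, 6, 8, 9, 12, 13, 16, 18}.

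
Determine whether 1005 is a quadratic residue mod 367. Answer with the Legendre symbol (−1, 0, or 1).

1

Euler's criterion: (1005/367) ≡ 271^183 (mod 367).
271^2 ≡ 41 (mod 367)
271^4 ≡ 213 (mod 367)
271^8 ≡ 228 (mod 367)
271^16 ≡ 237 (mod 367)
271^32 ≡ 18 (mod 367)
271^64 ≡ 324 (mod 367)
271^128 ≡ 14 (mod 367)
271^183 = 271^(128+32+16+4+2+1) ≡ 1 (mod 367).
Result is 1, so (1005/367) = 1.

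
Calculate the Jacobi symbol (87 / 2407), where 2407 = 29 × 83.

0

Reciprocity: 87 ≡ 3 and 2407 ≡ 3 (mod 4), so (87/2407) = −(2407/87).
Reduce top mod 87: now compute (58/87).
Pull out 2: since 87 ≡ 7 (mod 8), (2/87) = +1.
Reciprocity: 29 ≡ 1 and 87 ≡ 3 (mod 4), so (29/87) = +(87/29).
Reduce top mod 29: now compute (0/29).
Top reduces to 0: gcd > 1, so the symbol is 0.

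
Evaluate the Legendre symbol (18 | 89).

1

Pull out 2: since 89 ≡ 1 (mod 8), (2/89) = +1.
Reciprocity: 9 ≡ 1 and 89 ≡ 1 (mod 4), so (9/89) = +(89/9).
Reduce top mod 9: now compute (8/9).
Pull out 2^3: since 9 ≡ 1 (mod 8), (2/9) = +1, so (2/9)^3 = +1.
Reached (1/9) = 1. Collecting the sign flips along the way, the symbol is +1.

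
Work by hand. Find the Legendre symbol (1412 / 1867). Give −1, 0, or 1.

Pull out 2^2: since 1867 ≡ 3 (mod 8), (2/1867) = -1, so (2/1867)^2 = +1.
Reciprocity: 353 ≡ 1 and 1867 ≡ 3 (mod 4), so (353/1867) = +(1867/353).
Reduce top mod 353: now compute (102/353).
Pull out 2: since 353 ≡ 1 (mod 8), (2/353) = +1.
Reciprocity: 51 ≡ 3 and 353 ≡ 1 (mod 4), so (51/353) = +(353/51).
Reduce top mod 51: now compute (47/51).
Reciprocity: 47 ≡ 3 and 51 ≡ 3 (mod 4), so (47/51) = −(51/47).
Reduce top mod 47: now compute (4/47).
Pull out 2^2: since 47 ≡ 7 (mod 8), (2/47) = +1, so (2/47)^2 = +1.
Reached (1/47) = 1. Collecting the sign flips along the way, the symbol is -1.

-1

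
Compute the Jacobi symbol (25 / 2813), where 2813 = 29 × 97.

Reciprocity: 25 ≡ 1 and 2813 ≡ 1 (mod 4), so (25/2813) = +(2813/25).
Reduce top mod 25: now compute (13/25).
Reciprocity: 13 ≡ 1 and 25 ≡ 1 (mod 4), so (13/25) = +(25/13).
Reduce top mod 13: now compute (12/13).
Pull out 2^2: since 13 ≡ 5 (mod 8), (2/13) = -1, so (2/13)^2 = +1.
Reciprocity: 3 ≡ 3 and 13 ≡ 1 (mod 4), so (3/13) = +(13/3).
Reduce top mod 3: now compute (1/3).
Reached (1/3) = 1. Collecting the sign flips along the way, the symbol is +1.

1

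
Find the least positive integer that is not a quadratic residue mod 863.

5

(2/863) = +1, so 2 is a residue.
(3/863) = +1, so 3 is a residue.
(4/863) = +1, so 4 is a residue.
(5/863) = −1, so 5 is the smallest positive non-residue mod 863.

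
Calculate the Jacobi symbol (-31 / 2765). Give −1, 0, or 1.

First reduce: -31 ≡ 2734 (mod 2765).
Pull out 2: since 2765 ≡ 5 (mod 8), (2/2765) = -1.
Reciprocity: 1367 ≡ 3 and 2765 ≡ 1 (mod 4), so (1367/2765) = +(2765/1367).
Reduce top mod 1367: now compute (31/1367).
Reciprocity: 31 ≡ 3 and 1367 ≡ 3 (mod 4), so (31/1367) = −(1367/31).
Reduce top mod 31: now compute (3/31).
Reciprocity: 3 ≡ 3 and 31 ≡ 3 (mod 4), so (3/31) = −(31/3).
Reduce top mod 3: now compute (1/3).
Reached (1/3) = 1. Collecting the sign flips along the way, the symbol is -1.

-1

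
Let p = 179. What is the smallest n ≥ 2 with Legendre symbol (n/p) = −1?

(2/179) = −1, so 2 is the smallest positive non-residue mod 179.

2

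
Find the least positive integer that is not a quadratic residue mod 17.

(2/17) = +1, so 2 is a residue.
(3/17) = −1, so 3 is the smallest positive non-residue mod 17.

3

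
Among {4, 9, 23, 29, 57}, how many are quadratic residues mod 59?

4

(4/59) = +1 → QR.
(9/59) = +1 → QR.
(23/59) = -1 → non-residue.
(29/59) = +1 → QR.
(57/59) = +1 → QR.
Total quadratic residues among the 5: 4.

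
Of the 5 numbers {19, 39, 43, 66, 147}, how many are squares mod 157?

(19/157) = +1 → QR.
(39/157) = +1 → QR.
(43/157) = -1 → non-residue.
(66/157) = -1 → non-residue.
(147/157) = +1 → QR.
Total quadratic residues among the 5: 3.

3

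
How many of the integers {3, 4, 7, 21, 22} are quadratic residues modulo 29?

3

(3/29) = -1 → non-residue.
(4/29) = +1 → QR.
(7/29) = +1 → QR.
(21/29) = -1 → non-residue.
(22/29) = +1 → QR.
Total quadratic residues among the 5: 3.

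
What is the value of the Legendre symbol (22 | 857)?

-1

Pull out 2: since 857 ≡ 1 (mod 8), (2/857) = +1.
Reciprocity: 11 ≡ 3 and 857 ≡ 1 (mod 4), so (11/857) = +(857/11).
Reduce top mod 11: now compute (10/11).
Pull out 2: since 11 ≡ 3 (mod 8), (2/11) = -1.
Reciprocity: 5 ≡ 1 and 11 ≡ 3 (mod 4), so (5/11) = +(11/5).
Reduce top mod 5: now compute (1/5).
Reached (1/5) = 1. Collecting the sign flips along the way, the symbol is -1.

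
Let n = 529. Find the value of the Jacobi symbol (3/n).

Reciprocity: 3 ≡ 3 and 529 ≡ 1 (mod 4), so (3/529) = +(529/3).
Reduce top mod 3: now compute (1/3).
Reached (1/3) = 1. Collecting the sign flips along the way, the symbol is +1.

1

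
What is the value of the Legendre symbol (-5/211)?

-1

First reduce: -5 ≡ 206 (mod 211).
Pull out 2: since 211 ≡ 3 (mod 8), (2/211) = -1.
Reciprocity: 103 ≡ 3 and 211 ≡ 3 (mod 4), so (103/211) = −(211/103).
Reduce top mod 103: now compute (5/103).
Reciprocity: 5 ≡ 1 and 103 ≡ 3 (mod 4), so (5/103) = +(103/5).
Reduce top mod 5: now compute (3/5).
Reciprocity: 3 ≡ 3 and 5 ≡ 1 (mod 4), so (3/5) = +(5/3).
Reduce top mod 3: now compute (2/3).
Pull out 2: since 3 ≡ 3 (mod 8), (2/3) = -1.
Reached (1/3) = 1. Collecting the sign flips along the way, the symbol is -1.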